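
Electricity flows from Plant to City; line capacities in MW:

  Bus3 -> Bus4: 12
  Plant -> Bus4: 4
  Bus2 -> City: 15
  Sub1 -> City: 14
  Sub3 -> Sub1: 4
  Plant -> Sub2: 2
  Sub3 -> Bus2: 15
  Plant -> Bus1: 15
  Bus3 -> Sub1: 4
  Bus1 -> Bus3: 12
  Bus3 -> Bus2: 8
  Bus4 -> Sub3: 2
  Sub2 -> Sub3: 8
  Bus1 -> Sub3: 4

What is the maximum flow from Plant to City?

Augment Plant→Sub2→Sub3→Bus2→City: bottleneck 2, flow now 2.
Augment Plant→Bus4→Sub3→Bus2→City: bottleneck 2, flow now 4.
Augment Plant→Bus1→Bus3→Bus2→City: bottleneck 8, flow now 12.
Augment Plant→Bus1→Bus3→Sub1→City: bottleneck 4, flow now 16.
Augment Plant→Bus1→Sub3→Bus2→City: bottleneck 3, flow now 19.
No augmenting path remains; maximum flow = 19.
In the residual graph, reachable from Plant: {Plant, Bus4}.
Min-cut edges: Plant→Sub2 (2), Plant→Bus1 (15), Bus4→Sub3 (2); capacity 2 + 15 + 2 = 19.
This cut is saturated, so no flow can exceed 19.

19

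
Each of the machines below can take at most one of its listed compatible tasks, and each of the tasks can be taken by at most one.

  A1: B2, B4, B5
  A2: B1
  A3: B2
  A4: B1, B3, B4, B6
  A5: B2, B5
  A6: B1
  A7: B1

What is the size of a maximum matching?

Unit-capacity flow: source→left, listed edges, right→sink; max matching = max flow.
Augmenting path A1→B2 (+1); matched 1.
Augmenting path A2→B1 (+1); matched 2.
Augmenting path A4→B3 (+1); matched 3.
Augmenting path A5→B5 (+1); matched 4.
Augmenting path A3→B2→A1→B4 (+1); matched 5.
No augmenting path remains; maximum matching = 5.
König certificate: {A1, A3, A4, A5, B1} is a vertex cover of size 5 (every listed pair touches it), so no matching can be larger.

5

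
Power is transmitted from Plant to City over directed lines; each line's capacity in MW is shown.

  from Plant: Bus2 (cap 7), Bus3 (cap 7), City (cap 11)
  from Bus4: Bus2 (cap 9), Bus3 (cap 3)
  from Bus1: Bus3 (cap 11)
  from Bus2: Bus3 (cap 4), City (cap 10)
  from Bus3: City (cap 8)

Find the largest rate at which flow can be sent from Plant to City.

25

Augment Plant→City: bottleneck 11, flow now 11.
Augment Plant→Bus2→City: bottleneck 7, flow now 18.
Augment Plant→Bus3→City: bottleneck 7, flow now 25.
No augmenting path remains; maximum flow = 25.
In the residual graph, reachable from Plant: {Plant}.
Min-cut edges: Plant→Bus2 (7), Plant→Bus3 (7), Plant→City (11); capacity 7 + 7 + 11 = 25.
This cut is saturated, so no flow can exceed 25.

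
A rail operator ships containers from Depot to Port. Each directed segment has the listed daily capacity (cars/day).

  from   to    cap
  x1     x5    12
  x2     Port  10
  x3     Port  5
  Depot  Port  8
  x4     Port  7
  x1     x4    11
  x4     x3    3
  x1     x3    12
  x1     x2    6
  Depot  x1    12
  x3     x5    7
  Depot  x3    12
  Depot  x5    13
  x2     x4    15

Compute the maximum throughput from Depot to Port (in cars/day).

25

Augment Depot→Port: bottleneck 8, flow now 8.
Augment Depot→x3→Port: bottleneck 5, flow now 13.
Augment Depot→x1→x2→Port: bottleneck 6, flow now 19.
Augment Depot→x1→x4→Port: bottleneck 6, flow now 25.
No augmenting path remains; maximum flow = 25.
In the residual graph, reachable from Depot: {Depot, x3, x5}.
Min-cut edges: Depot→x1 (12), Depot→Port (8), x3→Port (5); capacity 12 + 8 + 5 = 25.
This cut is saturated, so no flow can exceed 25.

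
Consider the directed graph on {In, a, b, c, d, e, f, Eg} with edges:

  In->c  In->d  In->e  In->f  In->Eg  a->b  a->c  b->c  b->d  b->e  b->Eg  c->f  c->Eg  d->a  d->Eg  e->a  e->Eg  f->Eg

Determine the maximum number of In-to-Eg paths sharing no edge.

Assign every edge capacity 1; by Menger, the answer equals the max flow.
Path In→Eg (+1); total 1.
Path In→c→Eg (+1); total 2.
Path In→d→Eg (+1); total 3.
Path In→e→Eg (+1); total 4.
Path In→f→Eg (+1); total 5.
No residual In→Eg path; max flow = 5.
Certifying cut of size 5: {In→Eg, In→c, In→d, In→e, In→f}.

5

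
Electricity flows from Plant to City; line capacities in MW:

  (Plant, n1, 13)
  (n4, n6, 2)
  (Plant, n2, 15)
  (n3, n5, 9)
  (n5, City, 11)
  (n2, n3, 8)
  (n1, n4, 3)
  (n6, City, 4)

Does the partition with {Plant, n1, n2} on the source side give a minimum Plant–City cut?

No — its capacity is 11, but the minimum cut has capacity 10.

Given cut capacity: 3 + 8 = 11.
Augment Plant→n1→n4→n6→City: bottleneck 2, flow now 2.
Augment Plant→n2→n3→n5→City: bottleneck 8, flow now 10.
No augmenting path remains; maximum flow = 10.
In the residual graph, reachable from Plant: {Plant, n1, n2, n4}.
Min-cut edges: n2→n3 (8), n4→n6 (2); capacity 8 + 2 = 10.
Cut capacity 11 exceeds the max flow 10, so it is not minimum.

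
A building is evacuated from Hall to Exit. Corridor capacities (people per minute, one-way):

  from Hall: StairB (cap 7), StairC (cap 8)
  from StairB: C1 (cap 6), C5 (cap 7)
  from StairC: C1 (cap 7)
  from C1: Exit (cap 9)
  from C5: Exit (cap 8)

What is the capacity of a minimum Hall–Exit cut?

Augment Hall→StairB→C1→Exit: bottleneck 6, flow now 6.
Augment Hall→StairB→C5→Exit: bottleneck 1, flow now 7.
Augment Hall→StairC→C1→Exit: bottleneck 3, flow now 10.
Augment Hall→StairC→C1→StairB→C5→Exit: bottleneck 4, flow now 14. (uses reverse residual edge)
No augmenting path remains; maximum flow = 14.
By max-flow min-cut, the minimum cut capacity equals the max flow.
In the residual graph, reachable from Hall: {Hall, StairC}.
Min-cut edges: Hall→StairB (7), StairC→C1 (7); capacity 7 + 7 = 14.

14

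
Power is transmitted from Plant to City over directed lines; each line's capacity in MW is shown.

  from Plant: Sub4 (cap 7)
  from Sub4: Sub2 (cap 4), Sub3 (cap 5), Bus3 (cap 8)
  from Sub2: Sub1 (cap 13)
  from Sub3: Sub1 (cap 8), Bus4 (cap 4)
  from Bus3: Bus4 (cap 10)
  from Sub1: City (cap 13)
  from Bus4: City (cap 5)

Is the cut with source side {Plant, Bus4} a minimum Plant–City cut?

No — its capacity is 12, but the minimum cut has capacity 7.

Given cut capacity: 7 + 5 = 12.
Augment Plant→Sub4→Sub2→Sub1→City: bottleneck 4, flow now 4.
Augment Plant→Sub4→Sub3→Sub1→City: bottleneck 3, flow now 7.
No augmenting path remains; maximum flow = 7.
In the residual graph, reachable from Plant: {Plant}.
Min-cut edges: Plant→Sub4 (7); capacity 7 = 7.
Cut capacity 12 exceeds the max flow 7, so it is not minimum.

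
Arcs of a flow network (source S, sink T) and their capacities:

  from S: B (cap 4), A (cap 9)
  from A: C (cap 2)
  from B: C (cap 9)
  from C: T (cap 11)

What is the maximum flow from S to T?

Augment S→A→C→T: bottleneck 2, flow now 2.
Augment S→B→C→T: bottleneck 4, flow now 6.
No augmenting path remains; maximum flow = 6.
In the residual graph, reachable from S: {S, A}.
Min-cut edges: S→B (4), A→C (2); capacity 4 + 2 = 6.
This cut is saturated, so no flow can exceed 6.

6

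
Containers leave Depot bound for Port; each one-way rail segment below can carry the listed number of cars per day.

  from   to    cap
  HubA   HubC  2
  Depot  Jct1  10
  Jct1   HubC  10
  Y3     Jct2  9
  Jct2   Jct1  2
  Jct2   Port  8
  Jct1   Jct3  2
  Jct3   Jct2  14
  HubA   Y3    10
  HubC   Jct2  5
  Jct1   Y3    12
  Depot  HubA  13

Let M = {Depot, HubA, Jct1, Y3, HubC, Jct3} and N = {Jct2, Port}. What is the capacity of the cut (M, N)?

28

Edges leaving {Depot, HubA, Jct1, Y3, HubC, Jct3}: Y3→Jct2 (9), HubC→Jct2 (5), Jct3→Jct2 (14).
Cut capacity = 9 + 5 + 14 = 28.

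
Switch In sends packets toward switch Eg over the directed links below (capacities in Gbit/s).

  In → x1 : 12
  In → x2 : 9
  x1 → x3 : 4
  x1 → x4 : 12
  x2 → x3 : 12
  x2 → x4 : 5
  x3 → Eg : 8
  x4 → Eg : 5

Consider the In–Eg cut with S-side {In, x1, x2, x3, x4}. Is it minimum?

Yes — it is a minimum cut (capacity 13).

Given cut capacity: 8 + 5 = 13.
Augment In→x1→x3→Eg: bottleneck 4, flow now 4.
Augment In→x1→x4→Eg: bottleneck 5, flow now 9.
Augment In→x2→x3→Eg: bottleneck 4, flow now 13.
No augmenting path remains; maximum flow = 13.
Cut capacity 13 equals the max flow, so it is a minimum cut.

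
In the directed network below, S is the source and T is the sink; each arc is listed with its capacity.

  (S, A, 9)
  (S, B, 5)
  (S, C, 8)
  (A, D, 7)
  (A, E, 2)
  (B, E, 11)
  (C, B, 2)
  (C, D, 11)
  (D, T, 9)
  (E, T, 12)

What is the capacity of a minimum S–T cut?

18

Augment S→A→D→T: bottleneck 7, flow now 7.
Augment S→A→E→T: bottleneck 2, flow now 9.
Augment S→B→E→T: bottleneck 5, flow now 14.
Augment S→C→D→T: bottleneck 2, flow now 16.
Augment S→C→B→E→T: bottleneck 2, flow now 18.
No augmenting path remains; maximum flow = 18.
By max-flow min-cut, the minimum cut capacity equals the max flow.
In the residual graph, reachable from S: {S, A, C, D}.
Min-cut edges: S→B (5), A→E (2), C→B (2), D→T (9); capacity 5 + 2 + 2 + 9 = 18.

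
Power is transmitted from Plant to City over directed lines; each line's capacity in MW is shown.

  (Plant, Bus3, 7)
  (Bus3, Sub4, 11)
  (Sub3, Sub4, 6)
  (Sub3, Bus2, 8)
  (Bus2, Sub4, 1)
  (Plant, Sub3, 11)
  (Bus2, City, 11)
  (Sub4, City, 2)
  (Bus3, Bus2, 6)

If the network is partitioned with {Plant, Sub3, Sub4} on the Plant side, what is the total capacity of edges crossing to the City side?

17

Edges leaving {Plant, Sub3, Sub4}: Plant→Bus3 (7), Sub3→Bus2 (8), Sub4→City (2).
Cut capacity = 7 + 8 + 2 = 17.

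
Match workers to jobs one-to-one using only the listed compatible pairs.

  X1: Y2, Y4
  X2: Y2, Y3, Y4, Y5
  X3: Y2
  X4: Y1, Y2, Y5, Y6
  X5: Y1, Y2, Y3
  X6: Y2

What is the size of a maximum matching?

5

Unit-capacity flow: source→left, listed edges, right→sink; max matching = max flow.
Augmenting path X1→Y2 (+1); matched 1.
Augmenting path X2→Y3 (+1); matched 2.
Augmenting path X4→Y1 (+1); matched 3.
Augmenting path X3→Y2→X1→Y4 (+1); matched 4.
Augmenting path X5→Y1→X4→Y5 (+1); matched 5.
No augmenting path remains; maximum matching = 5.
König certificate: {X1, X2, X4, X5, Y2} is a vertex cover of size 5 (every listed pair touches it), so no matching can be larger.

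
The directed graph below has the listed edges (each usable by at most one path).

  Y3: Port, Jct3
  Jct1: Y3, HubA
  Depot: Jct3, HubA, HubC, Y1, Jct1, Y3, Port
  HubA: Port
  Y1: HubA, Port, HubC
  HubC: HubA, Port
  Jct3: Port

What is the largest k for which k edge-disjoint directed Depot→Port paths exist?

6

Assign every edge capacity 1; by Menger, the answer equals the max flow.
Path Depot→Port (+1); total 1.
Path Depot→Y1→Port (+1); total 2.
Path Depot→HubC→Port (+1); total 3.
Path Depot→HubA→Port (+1); total 4.
Path Depot→Y3→Port (+1); total 5.
Path Depot→Jct3→Port (+1); total 6.
No residual Depot→Port path; max flow = 6.
Certifying cut of size 6: {Depot→HubC, Depot→Port, Depot→Y1, HubA→Port, Jct3→Port, Y3→Port}.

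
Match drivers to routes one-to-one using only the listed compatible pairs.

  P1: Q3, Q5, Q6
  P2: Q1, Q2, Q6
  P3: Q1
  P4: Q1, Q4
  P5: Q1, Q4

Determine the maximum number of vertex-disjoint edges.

4

Unit-capacity flow: source→left, listed edges, right→sink; max matching = max flow.
Augmenting path P1→Q3 (+1); matched 1.
Augmenting path P2→Q1 (+1); matched 2.
Augmenting path P4→Q4 (+1); matched 3.
Augmenting path P3→Q1→P2→Q2 (+1); matched 4.
No augmenting path remains; maximum matching = 4.
König certificate: {P1, P2, Q1, Q4} is a vertex cover of size 4 (every listed pair touches it), so no matching can be larger.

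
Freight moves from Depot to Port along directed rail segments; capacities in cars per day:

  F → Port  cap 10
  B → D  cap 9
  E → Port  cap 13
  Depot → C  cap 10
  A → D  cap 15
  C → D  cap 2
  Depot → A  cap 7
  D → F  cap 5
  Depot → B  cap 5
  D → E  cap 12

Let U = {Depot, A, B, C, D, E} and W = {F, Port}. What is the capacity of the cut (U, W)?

Edges leaving {Depot, A, B, C, D, E}: D→F (5), E→Port (13).
Cut capacity = 5 + 13 = 18.

18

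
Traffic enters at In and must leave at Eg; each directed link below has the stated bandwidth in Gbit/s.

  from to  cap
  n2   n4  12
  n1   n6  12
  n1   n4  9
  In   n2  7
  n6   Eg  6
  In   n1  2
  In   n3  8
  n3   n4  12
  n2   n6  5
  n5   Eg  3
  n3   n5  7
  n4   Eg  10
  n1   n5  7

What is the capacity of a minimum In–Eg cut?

17

Augment In→n1→n4→Eg: bottleneck 2, flow now 2.
Augment In→n2→n4→Eg: bottleneck 7, flow now 9.
Augment In→n3→n4→Eg: bottleneck 1, flow now 10.
Augment In→n3→n5→Eg: bottleneck 3, flow now 13.
Augment In→n3→n4→n1→n6→Eg: bottleneck 2, flow now 15. (uses reverse residual edge)
Augment In→n3→n4→n2→n6→Eg: bottleneck 2, flow now 17. (uses reverse residual edge)
No augmenting path remains; maximum flow = 17.
By max-flow min-cut, the minimum cut capacity equals the max flow.
In the residual graph, reachable from In: {In}.
Min-cut edges: In→n1 (2), In→n2 (7), In→n3 (8); capacity 2 + 7 + 8 = 17.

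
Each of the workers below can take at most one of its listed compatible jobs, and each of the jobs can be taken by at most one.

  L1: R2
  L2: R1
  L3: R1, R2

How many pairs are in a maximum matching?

2

Unit-capacity flow: source→left, listed edges, right→sink; max matching = max flow.
Augmenting path L1→R2 (+1); matched 1.
Augmenting path L2→R1 (+1); matched 2.
No augmenting path remains; maximum matching = 2.
König certificate: {R1, R2} is a vertex cover of size 2 (every listed pair touches it), so no matching can be larger.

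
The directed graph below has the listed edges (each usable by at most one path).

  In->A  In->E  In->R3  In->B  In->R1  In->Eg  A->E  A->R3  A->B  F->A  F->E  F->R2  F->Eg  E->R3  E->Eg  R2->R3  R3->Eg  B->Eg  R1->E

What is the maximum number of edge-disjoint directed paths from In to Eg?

Assign every edge capacity 1; by Menger, the answer equals the max flow.
Path In→Eg (+1); total 1.
Path In→E→Eg (+1); total 2.
Path In→R3→Eg (+1); total 3.
Path In→B→Eg (+1); total 4.
No residual In→Eg path; max flow = 4.
Certifying cut of size 4: {B→Eg, E→Eg, In→Eg, R3→Eg}.

4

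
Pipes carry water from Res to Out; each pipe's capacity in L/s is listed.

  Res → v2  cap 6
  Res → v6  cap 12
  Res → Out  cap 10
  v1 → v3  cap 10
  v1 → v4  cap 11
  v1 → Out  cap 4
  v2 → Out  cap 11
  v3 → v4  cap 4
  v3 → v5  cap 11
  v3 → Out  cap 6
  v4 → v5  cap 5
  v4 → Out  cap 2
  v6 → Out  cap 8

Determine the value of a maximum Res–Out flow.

24

Augment Res→Out: bottleneck 10, flow now 10.
Augment Res→v2→Out: bottleneck 6, flow now 16.
Augment Res→v6→Out: bottleneck 8, flow now 24.
No augmenting path remains; maximum flow = 24.
In the residual graph, reachable from Res: {Res, v6}.
Min-cut edges: Res→v2 (6), Res→Out (10), v6→Out (8); capacity 6 + 10 + 8 = 24.
This cut is saturated, so no flow can exceed 24.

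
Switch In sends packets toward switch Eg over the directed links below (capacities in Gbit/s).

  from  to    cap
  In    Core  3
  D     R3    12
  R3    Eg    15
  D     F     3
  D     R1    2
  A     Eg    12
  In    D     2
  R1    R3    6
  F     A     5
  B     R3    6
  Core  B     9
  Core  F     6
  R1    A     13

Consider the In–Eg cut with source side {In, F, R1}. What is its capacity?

29

Edges leaving {In, F, R1}: In→Core (3), In→D (2), F→A (5), R1→A (13), R1→R3 (6).
Cut capacity = 3 + 2 + 5 + 13 + 6 = 29.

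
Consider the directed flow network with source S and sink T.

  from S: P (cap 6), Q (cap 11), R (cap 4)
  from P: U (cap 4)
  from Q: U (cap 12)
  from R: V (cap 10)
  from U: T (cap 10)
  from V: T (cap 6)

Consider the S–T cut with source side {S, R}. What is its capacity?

Edges leaving {S, R}: S→P (6), S→Q (11), R→V (10).
Cut capacity = 6 + 11 + 10 = 27.

27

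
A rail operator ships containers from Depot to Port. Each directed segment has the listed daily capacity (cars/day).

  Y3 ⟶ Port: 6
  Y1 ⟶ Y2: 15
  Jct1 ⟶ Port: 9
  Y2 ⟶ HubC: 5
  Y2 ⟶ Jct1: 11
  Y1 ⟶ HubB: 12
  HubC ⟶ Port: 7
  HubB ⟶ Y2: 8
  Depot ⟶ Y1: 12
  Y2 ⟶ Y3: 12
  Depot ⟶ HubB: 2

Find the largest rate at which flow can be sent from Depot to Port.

14

Augment Depot→HubB→Y2→Y3→Port: bottleneck 2, flow now 2.
Augment Depot→Y1→Y2→Y3→Port: bottleneck 4, flow now 6.
Augment Depot→Y1→Y2→HubC→Port: bottleneck 5, flow now 11.
Augment Depot→Y1→Y2→Jct1→Port: bottleneck 3, flow now 14.
No augmenting path remains; maximum flow = 14.
In the residual graph, reachable from Depot: {Depot}.
Min-cut edges: Depot→HubB (2), Depot→Y1 (12); capacity 2 + 12 = 14.
This cut is saturated, so no flow can exceed 14.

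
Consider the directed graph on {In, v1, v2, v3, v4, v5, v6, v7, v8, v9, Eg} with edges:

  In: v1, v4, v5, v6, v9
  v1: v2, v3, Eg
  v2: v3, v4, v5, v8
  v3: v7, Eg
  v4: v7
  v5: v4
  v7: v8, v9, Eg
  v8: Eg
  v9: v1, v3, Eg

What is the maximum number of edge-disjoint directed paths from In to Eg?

Assign every edge capacity 1; by Menger, the answer equals the max flow.
Path In→v1→Eg (+1); total 1.
Path In→v9→Eg (+1); total 2.
Path In→v4→v7→Eg (+1); total 3.
No residual In→Eg path; max flow = 3.
Certifying cut of size 3: {In→v1, In→v9, v4→v7}.

3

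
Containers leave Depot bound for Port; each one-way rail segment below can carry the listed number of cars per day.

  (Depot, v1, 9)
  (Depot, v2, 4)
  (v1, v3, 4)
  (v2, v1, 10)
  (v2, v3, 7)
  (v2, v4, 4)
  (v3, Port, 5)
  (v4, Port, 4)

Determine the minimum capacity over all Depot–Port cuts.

8

Augment Depot→v1→v3→Port: bottleneck 4, flow now 4.
Augment Depot→v2→v3→Port: bottleneck 1, flow now 5.
Augment Depot→v2→v4→Port: bottleneck 3, flow now 8.
No augmenting path remains; maximum flow = 8.
By max-flow min-cut, the minimum cut capacity equals the max flow.
In the residual graph, reachable from Depot: {Depot, v1}.
Min-cut edges: Depot→v2 (4), v1→v3 (4); capacity 4 + 4 = 8.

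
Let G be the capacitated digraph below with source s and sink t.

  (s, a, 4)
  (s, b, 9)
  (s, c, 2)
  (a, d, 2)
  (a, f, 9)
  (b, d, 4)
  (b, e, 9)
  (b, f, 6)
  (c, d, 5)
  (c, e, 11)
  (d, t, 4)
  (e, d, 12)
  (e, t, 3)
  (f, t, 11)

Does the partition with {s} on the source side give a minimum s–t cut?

Given cut capacity: 4 + 9 + 2 = 15.
Augment s→a→d→t: bottleneck 2, flow now 2.
Augment s→a→f→t: bottleneck 2, flow now 4.
Augment s→b→d→t: bottleneck 2, flow now 6.
Augment s→b→e→t: bottleneck 3, flow now 9.
Augment s→b→f→t: bottleneck 4, flow now 13.
Augment s→c→d→a→f→t: bottleneck 2, flow now 15. (uses reverse residual edge)
No augmenting path remains; maximum flow = 15.
Cut capacity 15 equals the max flow, so it is a minimum cut.

Yes — it is a minimum cut (capacity 15).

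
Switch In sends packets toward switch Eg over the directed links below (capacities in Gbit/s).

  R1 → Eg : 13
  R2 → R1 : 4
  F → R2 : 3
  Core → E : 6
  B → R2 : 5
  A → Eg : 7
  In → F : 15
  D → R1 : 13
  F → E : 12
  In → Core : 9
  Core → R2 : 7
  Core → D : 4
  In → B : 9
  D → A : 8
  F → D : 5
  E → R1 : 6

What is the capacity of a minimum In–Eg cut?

19

Augment In→Core→E→R1→Eg: bottleneck 6, flow now 6.
Augment In→Core→R2→R1→Eg: bottleneck 3, flow now 9.
Augment In→F→R2→R1→Eg: bottleneck 1, flow now 10.
Augment In→F→D→A→Eg: bottleneck 5, flow now 15.
Augment In→F→E→Core→D→A→Eg: bottleneck 2, flow now 17. (uses reverse residual edge)
Augment In→F→E→Core→D→R1→Eg: bottleneck 2, flow now 19. (uses reverse residual edge)
No augmenting path remains; maximum flow = 19.
By max-flow min-cut, the minimum cut capacity equals the max flow.
In the residual graph, reachable from In: {In, Core, F, B, E, R2}.
Min-cut edges: Core→D (4), F→D (5), E→R1 (6), R2→R1 (4); capacity 4 + 5 + 6 + 4 = 19.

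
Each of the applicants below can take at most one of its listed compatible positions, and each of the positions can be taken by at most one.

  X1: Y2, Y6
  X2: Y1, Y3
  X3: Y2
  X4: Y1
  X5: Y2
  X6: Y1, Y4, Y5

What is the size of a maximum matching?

Unit-capacity flow: source→left, listed edges, right→sink; max matching = max flow.
Augmenting path X1→Y2 (+1); matched 1.
Augmenting path X2→Y1 (+1); matched 2.
Augmenting path X6→Y4 (+1); matched 3.
Augmenting path X3→Y2→X1→Y6 (+1); matched 4.
Augmenting path X4→Y1→X2→Y3 (+1); matched 5.
No augmenting path remains; maximum matching = 5.
König certificate: {X1, X2, X4, X6, Y2} is a vertex cover of size 5 (every listed pair touches it), so no matching can be larger.

5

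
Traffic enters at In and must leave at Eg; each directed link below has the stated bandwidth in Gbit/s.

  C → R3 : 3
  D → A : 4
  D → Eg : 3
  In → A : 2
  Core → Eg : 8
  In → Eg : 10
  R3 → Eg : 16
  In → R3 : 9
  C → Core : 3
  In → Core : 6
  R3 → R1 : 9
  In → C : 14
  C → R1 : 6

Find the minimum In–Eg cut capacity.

Augment In→Eg: bottleneck 10, flow now 10.
Augment In→R3→Eg: bottleneck 9, flow now 19.
Augment In→Core→Eg: bottleneck 6, flow now 25.
Augment In→C→R3→Eg: bottleneck 3, flow now 28.
Augment In→C→Core→Eg: bottleneck 2, flow now 30.
No augmenting path remains; maximum flow = 30.
By max-flow min-cut, the minimum cut capacity equals the max flow.
In the residual graph, reachable from In: {In, C, Core, A, R1}.
Min-cut edges: In→R3 (9), In→Eg (10), C→R3 (3), Core→Eg (8); capacity 9 + 10 + 3 + 8 = 30.

30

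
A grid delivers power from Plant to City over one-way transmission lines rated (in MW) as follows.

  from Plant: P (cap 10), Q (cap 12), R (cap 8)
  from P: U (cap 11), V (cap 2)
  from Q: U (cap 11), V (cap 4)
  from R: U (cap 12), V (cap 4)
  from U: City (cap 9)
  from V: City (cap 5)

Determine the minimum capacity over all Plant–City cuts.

14

Augment Plant→P→U→City: bottleneck 9, flow now 9.
Augment Plant→P→V→City: bottleneck 1, flow now 10.
Augment Plant→Q→V→City: bottleneck 4, flow now 14.
No augmenting path remains; maximum flow = 14.
By max-flow min-cut, the minimum cut capacity equals the max flow.
In the residual graph, reachable from Plant: {Plant, P, Q, R, U, V}.
Min-cut edges: U→City (9), V→City (5); capacity 9 + 5 = 14.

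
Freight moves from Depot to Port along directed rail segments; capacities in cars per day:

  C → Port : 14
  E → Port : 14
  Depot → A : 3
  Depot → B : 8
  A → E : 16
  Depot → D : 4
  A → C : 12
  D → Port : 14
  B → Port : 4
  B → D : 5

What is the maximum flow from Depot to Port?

15

Augment Depot→B→Port: bottleneck 4, flow now 4.
Augment Depot→D→Port: bottleneck 4, flow now 8.
Augment Depot→A→C→Port: bottleneck 3, flow now 11.
Augment Depot→B→D→Port: bottleneck 4, flow now 15.
No augmenting path remains; maximum flow = 15.
In the residual graph, reachable from Depot: {Depot}.
Min-cut edges: Depot→A (3), Depot→B (8), Depot→D (4); capacity 3 + 8 + 4 = 15.
This cut is saturated, so no flow can exceed 15.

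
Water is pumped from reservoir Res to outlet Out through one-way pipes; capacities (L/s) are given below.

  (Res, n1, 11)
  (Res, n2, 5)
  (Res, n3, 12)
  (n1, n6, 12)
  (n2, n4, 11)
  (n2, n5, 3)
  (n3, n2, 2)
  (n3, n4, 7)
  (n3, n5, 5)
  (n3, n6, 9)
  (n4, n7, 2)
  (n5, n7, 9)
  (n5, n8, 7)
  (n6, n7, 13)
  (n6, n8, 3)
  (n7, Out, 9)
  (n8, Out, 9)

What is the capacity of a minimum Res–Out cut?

18

Augment Res→n1→n6→n7→Out: bottleneck 9, flow now 9.
Augment Res→n1→n6→n8→Out: bottleneck 2, flow now 11.
Augment Res→n2→n5→n8→Out: bottleneck 3, flow now 14.
Augment Res→n3→n5→n8→Out: bottleneck 4, flow now 18.
No augmenting path remains; maximum flow = 18.
By max-flow min-cut, the minimum cut capacity equals the max flow.
In the residual graph, reachable from Res: {Res, n1, n2, n3, n4, n5, n6, n7, n8}.
Min-cut edges: n7→Out (9), n8→Out (9); capacity 9 + 9 = 18.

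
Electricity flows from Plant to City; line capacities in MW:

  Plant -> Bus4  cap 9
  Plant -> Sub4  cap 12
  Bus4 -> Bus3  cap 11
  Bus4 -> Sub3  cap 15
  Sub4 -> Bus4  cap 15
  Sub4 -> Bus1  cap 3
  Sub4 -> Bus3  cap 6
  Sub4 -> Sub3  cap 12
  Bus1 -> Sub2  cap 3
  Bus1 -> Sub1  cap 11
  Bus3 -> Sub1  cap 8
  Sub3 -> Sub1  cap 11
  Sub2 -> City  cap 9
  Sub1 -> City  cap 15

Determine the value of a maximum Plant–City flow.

Augment Plant→Bus4→Bus3→Sub1→City: bottleneck 8, flow now 8.
Augment Plant→Bus4→Sub3→Sub1→City: bottleneck 1, flow now 9.
Augment Plant→Sub4→Bus1→Sub2→City: bottleneck 3, flow now 12.
Augment Plant→Sub4→Sub3→Sub1→City: bottleneck 6, flow now 18.
No augmenting path remains; maximum flow = 18.
In the residual graph, reachable from Plant: {Plant, Bus4, Sub4, Bus3, Sub3, Sub1}.
Min-cut edges: Sub4→Bus1 (3), Sub1→City (15); capacity 3 + 15 = 18.
This cut is saturated, so no flow can exceed 18.

18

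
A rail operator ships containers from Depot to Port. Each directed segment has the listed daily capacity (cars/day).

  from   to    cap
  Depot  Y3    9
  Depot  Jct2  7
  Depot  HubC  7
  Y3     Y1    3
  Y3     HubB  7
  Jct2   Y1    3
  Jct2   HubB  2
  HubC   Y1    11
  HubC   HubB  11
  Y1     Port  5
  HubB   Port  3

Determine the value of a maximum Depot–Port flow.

Augment Depot→Y3→Y1→Port: bottleneck 3, flow now 3.
Augment Depot→Y3→HubB→Port: bottleneck 3, flow now 6.
Augment Depot→Jct2→Y1→Port: bottleneck 2, flow now 8.
No augmenting path remains; maximum flow = 8.
In the residual graph, reachable from Depot: {Depot, Y3, Jct2, HubC, Y1, HubB}.
Min-cut edges: Y1→Port (5), HubB→Port (3); capacity 5 + 3 = 8.
This cut is saturated, so no flow can exceed 8.

8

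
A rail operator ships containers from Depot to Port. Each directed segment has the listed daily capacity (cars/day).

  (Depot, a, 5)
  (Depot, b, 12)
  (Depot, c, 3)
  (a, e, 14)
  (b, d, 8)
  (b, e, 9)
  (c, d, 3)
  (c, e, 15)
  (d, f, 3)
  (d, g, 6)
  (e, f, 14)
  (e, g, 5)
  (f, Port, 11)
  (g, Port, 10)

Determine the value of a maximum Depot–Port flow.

Augment Depot→a→e→f→Port: bottleneck 5, flow now 5.
Augment Depot→b→d→f→Port: bottleneck 3, flow now 8.
Augment Depot→b→d→g→Port: bottleneck 5, flow now 13.
Augment Depot→b→e→f→Port: bottleneck 3, flow now 16.
Augment Depot→b→e→g→Port: bottleneck 1, flow now 17.
Augment Depot→c→d→g→Port: bottleneck 1, flow now 18.
Augment Depot→c→e→g→Port: bottleneck 2, flow now 20.
No augmenting path remains; maximum flow = 20.
In the residual graph, reachable from Depot: {Depot}.
Min-cut edges: Depot→a (5), Depot→b (12), Depot→c (3); capacity 5 + 12 + 3 = 20.
This cut is saturated, so no flow can exceed 20.

20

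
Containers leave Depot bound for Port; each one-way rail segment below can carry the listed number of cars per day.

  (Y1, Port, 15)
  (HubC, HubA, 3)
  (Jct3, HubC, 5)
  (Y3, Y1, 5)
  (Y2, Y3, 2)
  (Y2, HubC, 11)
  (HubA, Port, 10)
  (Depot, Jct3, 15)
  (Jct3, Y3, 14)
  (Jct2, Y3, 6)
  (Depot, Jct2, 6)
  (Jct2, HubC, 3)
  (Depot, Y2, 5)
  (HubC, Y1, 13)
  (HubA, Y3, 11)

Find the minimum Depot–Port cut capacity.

18

Augment Depot→Y2→Y3→Y1→Port: bottleneck 2, flow now 2.
Augment Depot→Y2→HubC→HubA→Port: bottleneck 3, flow now 5.
Augment Depot→Jct2→Y3→Y1→Port: bottleneck 3, flow now 8.
Augment Depot→Jct2→HubC→Y1→Port: bottleneck 3, flow now 11.
Augment Depot→Jct3→HubC→Y1→Port: bottleneck 5, flow now 16.
Augment Depot→Jct3→Y3→Y2→HubC→Y1→Port: bottleneck 2, flow now 18. (uses reverse residual edge)
No augmenting path remains; maximum flow = 18.
By max-flow min-cut, the minimum cut capacity equals the max flow.
In the residual graph, reachable from Depot: {Depot, Jct2, Jct3, Y3}.
Min-cut edges: Depot→Y2 (5), Jct2→HubC (3), Jct3→HubC (5), Y3→Y1 (5); capacity 5 + 3 + 5 + 5 = 18.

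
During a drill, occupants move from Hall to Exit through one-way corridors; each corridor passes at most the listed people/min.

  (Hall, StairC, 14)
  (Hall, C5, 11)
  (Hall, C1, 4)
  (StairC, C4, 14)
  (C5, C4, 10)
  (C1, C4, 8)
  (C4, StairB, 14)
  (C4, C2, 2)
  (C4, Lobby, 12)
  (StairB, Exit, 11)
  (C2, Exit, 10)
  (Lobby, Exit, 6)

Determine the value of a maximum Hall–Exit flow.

19

Augment Hall→StairC→C4→StairB→Exit: bottleneck 11, flow now 11.
Augment Hall→StairC→C4→C2→Exit: bottleneck 2, flow now 13.
Augment Hall→StairC→C4→Lobby→Exit: bottleneck 1, flow now 14.
Augment Hall→C5→C4→Lobby→Exit: bottleneck 5, flow now 19.
No augmenting path remains; maximum flow = 19.
In the residual graph, reachable from Hall: {Hall, StairC, C5, C1, C4, StairB, Lobby}.
Min-cut edges: C4→C2 (2), StairB→Exit (11), Lobby→Exit (6); capacity 2 + 11 + 6 = 19.
This cut is saturated, so no flow can exceed 19.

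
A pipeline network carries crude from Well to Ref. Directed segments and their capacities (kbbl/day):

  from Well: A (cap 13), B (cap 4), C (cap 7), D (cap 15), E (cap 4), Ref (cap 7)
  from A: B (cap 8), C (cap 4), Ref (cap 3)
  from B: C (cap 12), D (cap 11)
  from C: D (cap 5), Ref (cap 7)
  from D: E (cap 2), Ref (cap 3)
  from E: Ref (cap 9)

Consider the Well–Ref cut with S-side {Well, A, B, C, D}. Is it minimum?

Yes — it is a minimum cut (capacity 26).

Given cut capacity: 4 + 7 + 3 + 7 + 2 + 3 = 26.
Augment Well→Ref: bottleneck 7, flow now 7.
Augment Well→A→Ref: bottleneck 3, flow now 10.
Augment Well→C→Ref: bottleneck 7, flow now 17.
Augment Well→D→Ref: bottleneck 3, flow now 20.
Augment Well→E→Ref: bottleneck 4, flow now 24.
Augment Well→D→E→Ref: bottleneck 2, flow now 26.
No augmenting path remains; maximum flow = 26.
Cut capacity 26 equals the max flow, so it is a minimum cut.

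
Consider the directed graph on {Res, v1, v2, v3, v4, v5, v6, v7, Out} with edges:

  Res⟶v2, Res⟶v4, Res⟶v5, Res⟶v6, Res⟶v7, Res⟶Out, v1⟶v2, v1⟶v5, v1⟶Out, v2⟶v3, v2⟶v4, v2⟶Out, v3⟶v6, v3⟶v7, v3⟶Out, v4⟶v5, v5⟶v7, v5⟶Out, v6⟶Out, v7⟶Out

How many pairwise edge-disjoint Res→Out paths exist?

Assign every edge capacity 1; by Menger, the answer equals the max flow.
Path Res→Out (+1); total 1.
Path Res→v2→Out (+1); total 2.
Path Res→v5→Out (+1); total 3.
Path Res→v6→Out (+1); total 4.
Path Res→v7→Out (+1); total 5.
No residual Res→Out path; max flow = 5.
Certifying cut of size 5: {Res→Out, Res→v2, Res→v6, v5→Out, v7→Out}.

5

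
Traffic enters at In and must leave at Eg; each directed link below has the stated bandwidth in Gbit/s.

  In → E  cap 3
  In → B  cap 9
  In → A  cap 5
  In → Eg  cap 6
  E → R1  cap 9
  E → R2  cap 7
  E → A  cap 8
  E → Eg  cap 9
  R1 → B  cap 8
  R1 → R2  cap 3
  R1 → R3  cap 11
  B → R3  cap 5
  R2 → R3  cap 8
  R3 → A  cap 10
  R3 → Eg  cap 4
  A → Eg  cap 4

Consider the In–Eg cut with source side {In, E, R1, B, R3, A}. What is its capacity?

33

Edges leaving {In, E, R1, B, R3, A}: In→Eg (6), E→R2 (7), E→Eg (9), R1→R2 (3), R3→Eg (4), A→Eg (4).
Cut capacity = 6 + 7 + 9 + 3 + 4 + 4 = 33.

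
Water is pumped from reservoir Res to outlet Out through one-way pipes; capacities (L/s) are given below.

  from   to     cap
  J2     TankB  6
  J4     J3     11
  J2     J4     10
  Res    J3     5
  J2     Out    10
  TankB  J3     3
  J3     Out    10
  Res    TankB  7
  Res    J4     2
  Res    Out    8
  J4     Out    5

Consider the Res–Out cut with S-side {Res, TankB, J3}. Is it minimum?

Given cut capacity: 2 + 8 + 10 = 20.
Augment Res→Out: bottleneck 8, flow now 8.
Augment Res→J4→Out: bottleneck 2, flow now 10.
Augment Res→J3→Out: bottleneck 5, flow now 15.
Augment Res→TankB→J3→Out: bottleneck 3, flow now 18.
No augmenting path remains; maximum flow = 18.
In the residual graph, reachable from Res: {Res, TankB}.
Min-cut edges: Res→J4 (2), Res→J3 (5), Res→Out (8), TankB→J3 (3); capacity 2 + 5 + 8 + 3 = 18.
Cut capacity 20 exceeds the max flow 18, so it is not minimum.

No — its capacity is 20, but the minimum cut has capacity 18.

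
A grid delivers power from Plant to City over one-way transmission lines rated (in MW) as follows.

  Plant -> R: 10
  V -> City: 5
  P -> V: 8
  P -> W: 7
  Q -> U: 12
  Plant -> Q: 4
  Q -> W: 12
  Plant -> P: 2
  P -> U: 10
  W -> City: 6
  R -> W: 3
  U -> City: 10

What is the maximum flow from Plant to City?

9

Augment Plant→P→U→City: bottleneck 2, flow now 2.
Augment Plant→Q→U→City: bottleneck 4, flow now 6.
Augment Plant→R→W→City: bottleneck 3, flow now 9.
No augmenting path remains; maximum flow = 9.
In the residual graph, reachable from Plant: {Plant, R}.
Min-cut edges: Plant→P (2), Plant→Q (4), R→W (3); capacity 2 + 4 + 3 = 9.
This cut is saturated, so no flow can exceed 9.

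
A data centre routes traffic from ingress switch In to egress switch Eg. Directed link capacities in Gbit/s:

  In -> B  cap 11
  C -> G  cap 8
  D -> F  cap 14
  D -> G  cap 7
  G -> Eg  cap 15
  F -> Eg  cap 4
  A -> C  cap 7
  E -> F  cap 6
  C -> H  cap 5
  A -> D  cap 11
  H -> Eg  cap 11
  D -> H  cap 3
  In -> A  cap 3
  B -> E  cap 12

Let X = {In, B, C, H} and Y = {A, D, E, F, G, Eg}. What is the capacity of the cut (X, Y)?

Edges leaving {In, B, C, H}: In→A (3), B→E (12), C→G (8), H→Eg (11).
Cut capacity = 3 + 12 + 8 + 11 = 34.

34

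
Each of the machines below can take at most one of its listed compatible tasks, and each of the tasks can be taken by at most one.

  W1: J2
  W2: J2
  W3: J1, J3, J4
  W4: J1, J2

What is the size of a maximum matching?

Unit-capacity flow: source→left, listed edges, right→sink; max matching = max flow.
Augmenting path W1→J2 (+1); matched 1.
Augmenting path W3→J1 (+1); matched 2.
Augmenting path W4→J1→W3→J3 (+1); matched 3.
No augmenting path remains; maximum matching = 3.
König certificate: {W3, W4, J2} is a vertex cover of size 3 (every listed pair touches it), so no matching can be larger.

3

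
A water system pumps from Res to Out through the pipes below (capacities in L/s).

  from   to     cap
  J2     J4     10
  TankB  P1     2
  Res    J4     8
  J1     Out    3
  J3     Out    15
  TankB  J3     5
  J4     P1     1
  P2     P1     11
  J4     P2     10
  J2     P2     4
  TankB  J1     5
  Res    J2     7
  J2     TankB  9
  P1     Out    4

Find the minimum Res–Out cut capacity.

11

Augment Res→J4→P1→Out: bottleneck 1, flow now 1.
Augment Res→J2→P2→P1→Out: bottleneck 3, flow now 4.
Augment Res→J2→TankB→J3→Out: bottleneck 4, flow now 8.
Augment Res→J4→P2→J2→TankB→J3→Out: bottleneck 1, flow now 9. (uses reverse residual edge)
Augment Res→J4→P2→J2→TankB→J1→Out: bottleneck 2, flow now 11. (uses reverse residual edge)
No augmenting path remains; maximum flow = 11.
By max-flow min-cut, the minimum cut capacity equals the max flow.
In the residual graph, reachable from Res: {Res, J4, P2, P1}.
Min-cut edges: Res→J2 (7), P1→Out (4); capacity 7 + 4 = 11.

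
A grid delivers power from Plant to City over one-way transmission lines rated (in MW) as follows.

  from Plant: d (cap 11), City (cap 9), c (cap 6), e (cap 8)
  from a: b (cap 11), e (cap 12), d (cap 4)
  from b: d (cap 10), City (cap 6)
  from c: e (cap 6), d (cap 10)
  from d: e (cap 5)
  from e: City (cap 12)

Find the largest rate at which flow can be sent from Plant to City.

Augment Plant→City: bottleneck 9, flow now 9.
Augment Plant→e→City: bottleneck 8, flow now 17.
Augment Plant→c→e→City: bottleneck 4, flow now 21.
No augmenting path remains; maximum flow = 21.
In the residual graph, reachable from Plant: {Plant, c, d, e}.
Min-cut edges: Plant→City (9), e→City (12); capacity 9 + 12 = 21.
This cut is saturated, so no flow can exceed 21.

21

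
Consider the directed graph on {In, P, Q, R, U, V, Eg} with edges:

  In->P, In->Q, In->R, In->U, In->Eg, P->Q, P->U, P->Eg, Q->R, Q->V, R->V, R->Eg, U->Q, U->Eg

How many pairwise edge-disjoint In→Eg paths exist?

Assign every edge capacity 1; by Menger, the answer equals the max flow.
Path In→Eg (+1); total 1.
Path In→P→Eg (+1); total 2.
Path In→R→Eg (+1); total 3.
Path In→U→Eg (+1); total 4.
No residual In→Eg path; max flow = 4.
Certifying cut of size 4: {In→Eg, In→P, In→U, R→Eg}.

4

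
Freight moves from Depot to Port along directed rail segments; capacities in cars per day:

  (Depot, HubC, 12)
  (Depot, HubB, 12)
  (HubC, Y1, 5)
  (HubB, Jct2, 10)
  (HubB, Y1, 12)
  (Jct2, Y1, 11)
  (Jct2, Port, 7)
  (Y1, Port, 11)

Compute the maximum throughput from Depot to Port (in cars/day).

Augment Depot→HubC→Y1→Port: bottleneck 5, flow now 5.
Augment Depot→HubB→Jct2→Port: bottleneck 7, flow now 12.
Augment Depot→HubB→Y1→Port: bottleneck 5, flow now 17.
No augmenting path remains; maximum flow = 17.
In the residual graph, reachable from Depot: {Depot, HubC}.
Min-cut edges: Depot→HubB (12), HubC→Y1 (5); capacity 12 + 5 = 17.
This cut is saturated, so no flow can exceed 17.

17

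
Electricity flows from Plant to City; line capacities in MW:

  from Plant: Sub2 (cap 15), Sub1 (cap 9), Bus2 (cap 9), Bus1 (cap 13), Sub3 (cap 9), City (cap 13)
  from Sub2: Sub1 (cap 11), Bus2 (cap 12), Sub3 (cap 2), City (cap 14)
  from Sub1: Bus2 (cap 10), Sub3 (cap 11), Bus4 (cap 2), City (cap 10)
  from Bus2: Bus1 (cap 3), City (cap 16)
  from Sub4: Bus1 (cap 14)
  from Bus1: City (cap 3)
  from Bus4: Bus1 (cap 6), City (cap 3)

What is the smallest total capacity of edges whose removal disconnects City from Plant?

49

Augment Plant→City: bottleneck 13, flow now 13.
Augment Plant→Sub2→City: bottleneck 14, flow now 27.
Augment Plant→Sub1→City: bottleneck 9, flow now 36.
Augment Plant→Bus2→City: bottleneck 9, flow now 45.
Augment Plant→Bus1→City: bottleneck 3, flow now 48.
Augment Plant→Sub2→Sub1→City: bottleneck 1, flow now 49.
No augmenting path remains; maximum flow = 49.
By max-flow min-cut, the minimum cut capacity equals the max flow.
In the residual graph, reachable from Plant: {Plant, Bus1, Sub3}.
Min-cut edges: Plant→Sub2 (15), Plant→Sub1 (9), Plant→Bus2 (9), Plant→City (13), Bus1→City (3); capacity 15 + 9 + 9 + 13 + 3 = 49.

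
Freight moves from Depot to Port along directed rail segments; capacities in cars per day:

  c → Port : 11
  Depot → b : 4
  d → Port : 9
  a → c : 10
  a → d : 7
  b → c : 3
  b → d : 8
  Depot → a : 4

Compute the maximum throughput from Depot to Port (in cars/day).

Augment Depot→a→c→Port: bottleneck 4, flow now 4.
Augment Depot→b→c→Port: bottleneck 3, flow now 7.
Augment Depot→b→d→Port: bottleneck 1, flow now 8.
No augmenting path remains; maximum flow = 8.
In the residual graph, reachable from Depot: {Depot}.
Min-cut edges: Depot→a (4), Depot→b (4); capacity 4 + 4 = 8.
This cut is saturated, so no flow can exceed 8.

8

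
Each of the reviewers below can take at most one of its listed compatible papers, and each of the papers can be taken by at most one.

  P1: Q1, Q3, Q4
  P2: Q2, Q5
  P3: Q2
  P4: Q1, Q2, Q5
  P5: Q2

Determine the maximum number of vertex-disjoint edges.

Unit-capacity flow: source→left, listed edges, right→sink; max matching = max flow.
Augmenting path P1→Q1 (+1); matched 1.
Augmenting path P2→Q2 (+1); matched 2.
Augmenting path P4→Q5 (+1); matched 3.
Augmenting path P3→Q2→P2→Q5→P4→Q1→P1→Q3 (+1); matched 4.
No augmenting path remains; maximum matching = 4.
König certificate: {P1, P2, P4, Q2} is a vertex cover of size 4 (every listed pair touches it), so no matching can be larger.

4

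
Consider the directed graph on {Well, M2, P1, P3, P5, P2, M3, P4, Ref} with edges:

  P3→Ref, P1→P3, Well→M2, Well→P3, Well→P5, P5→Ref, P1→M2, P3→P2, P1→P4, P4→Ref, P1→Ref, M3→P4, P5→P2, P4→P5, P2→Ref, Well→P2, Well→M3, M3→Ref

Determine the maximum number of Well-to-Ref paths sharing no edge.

Assign every edge capacity 1; by Menger, the answer equals the max flow.
Path Well→P3→Ref (+1); total 1.
Path Well→P5→Ref (+1); total 2.
Path Well→P2→Ref (+1); total 3.
Path Well→M3→Ref (+1); total 4.
No residual Well→Ref path; max flow = 4.
Certifying cut of size 4: {Well→M3, Well→P2, Well→P3, Well→P5}.

4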